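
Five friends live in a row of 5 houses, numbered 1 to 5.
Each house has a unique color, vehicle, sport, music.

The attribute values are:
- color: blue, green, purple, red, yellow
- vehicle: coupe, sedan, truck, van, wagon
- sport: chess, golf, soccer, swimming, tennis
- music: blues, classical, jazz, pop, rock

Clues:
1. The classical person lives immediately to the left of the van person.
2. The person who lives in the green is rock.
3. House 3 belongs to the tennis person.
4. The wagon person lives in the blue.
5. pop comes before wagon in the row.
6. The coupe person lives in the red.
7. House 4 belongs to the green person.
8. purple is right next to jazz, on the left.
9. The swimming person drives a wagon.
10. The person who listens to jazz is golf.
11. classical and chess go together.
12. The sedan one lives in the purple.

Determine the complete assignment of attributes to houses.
Solution:

House | Color | Vehicle | Sport | Music
---------------------------------------
  1   | purple | sedan | chess | classical
  2   | yellow | van | golf | jazz
  3   | red | coupe | tennis | pop
  4   | green | truck | soccer | rock
  5   | blue | wagon | swimming | blues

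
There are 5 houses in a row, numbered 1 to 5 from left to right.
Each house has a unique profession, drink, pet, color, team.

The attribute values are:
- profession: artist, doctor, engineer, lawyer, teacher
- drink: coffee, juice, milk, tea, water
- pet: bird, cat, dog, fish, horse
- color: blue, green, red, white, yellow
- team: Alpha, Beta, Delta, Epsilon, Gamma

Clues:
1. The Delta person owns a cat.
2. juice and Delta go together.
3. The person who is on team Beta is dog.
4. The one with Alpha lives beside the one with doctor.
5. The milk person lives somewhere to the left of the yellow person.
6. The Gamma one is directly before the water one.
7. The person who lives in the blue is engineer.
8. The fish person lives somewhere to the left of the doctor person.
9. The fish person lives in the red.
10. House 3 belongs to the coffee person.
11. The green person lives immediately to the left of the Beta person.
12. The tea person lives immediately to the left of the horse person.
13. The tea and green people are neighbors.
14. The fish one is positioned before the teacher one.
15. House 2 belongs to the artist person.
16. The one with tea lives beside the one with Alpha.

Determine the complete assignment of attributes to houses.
Solution:

House | Profession | Drink | Pet | Color | Team
-----------------------------------------------
  1   | lawyer | tea | fish | red | Gamma
  2   | artist | water | horse | green | Alpha
  3   | doctor | coffee | dog | white | Beta
  4   | engineer | milk | bird | blue | Epsilon
  5   | teacher | juice | cat | yellow | Delta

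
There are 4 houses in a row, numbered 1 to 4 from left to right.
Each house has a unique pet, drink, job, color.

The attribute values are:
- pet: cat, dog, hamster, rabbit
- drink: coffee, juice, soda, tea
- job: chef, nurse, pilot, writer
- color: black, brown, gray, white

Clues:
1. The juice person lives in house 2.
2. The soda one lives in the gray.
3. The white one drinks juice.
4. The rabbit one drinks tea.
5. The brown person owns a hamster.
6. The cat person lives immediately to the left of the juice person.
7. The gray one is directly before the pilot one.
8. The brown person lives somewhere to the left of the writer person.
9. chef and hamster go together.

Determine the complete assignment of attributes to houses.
Solution:

House | Pet | Drink | Job | Color
---------------------------------
  1   | cat | soda | nurse | gray
  2   | dog | juice | pilot | white
  3   | hamster | coffee | chef | brown
  4   | rabbit | tea | writer | black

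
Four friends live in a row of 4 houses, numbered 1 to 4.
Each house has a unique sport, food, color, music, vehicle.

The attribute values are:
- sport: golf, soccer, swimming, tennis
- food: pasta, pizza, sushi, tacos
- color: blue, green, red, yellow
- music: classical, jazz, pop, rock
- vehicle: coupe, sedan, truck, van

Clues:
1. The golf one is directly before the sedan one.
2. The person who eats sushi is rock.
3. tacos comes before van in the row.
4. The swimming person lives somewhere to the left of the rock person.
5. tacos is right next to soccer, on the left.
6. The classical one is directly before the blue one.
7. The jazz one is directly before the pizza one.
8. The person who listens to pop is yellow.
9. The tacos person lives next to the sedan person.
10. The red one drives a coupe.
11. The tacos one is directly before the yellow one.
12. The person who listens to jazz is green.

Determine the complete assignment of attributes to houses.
Solution:

House | Sport | Food | Color | Music | Vehicle
----------------------------------------------
  1   | golf | tacos | green | jazz | truck
  2   | soccer | pizza | yellow | pop | sedan
  3   | swimming | pasta | red | classical | coupe
  4   | tennis | sushi | blue | rock | van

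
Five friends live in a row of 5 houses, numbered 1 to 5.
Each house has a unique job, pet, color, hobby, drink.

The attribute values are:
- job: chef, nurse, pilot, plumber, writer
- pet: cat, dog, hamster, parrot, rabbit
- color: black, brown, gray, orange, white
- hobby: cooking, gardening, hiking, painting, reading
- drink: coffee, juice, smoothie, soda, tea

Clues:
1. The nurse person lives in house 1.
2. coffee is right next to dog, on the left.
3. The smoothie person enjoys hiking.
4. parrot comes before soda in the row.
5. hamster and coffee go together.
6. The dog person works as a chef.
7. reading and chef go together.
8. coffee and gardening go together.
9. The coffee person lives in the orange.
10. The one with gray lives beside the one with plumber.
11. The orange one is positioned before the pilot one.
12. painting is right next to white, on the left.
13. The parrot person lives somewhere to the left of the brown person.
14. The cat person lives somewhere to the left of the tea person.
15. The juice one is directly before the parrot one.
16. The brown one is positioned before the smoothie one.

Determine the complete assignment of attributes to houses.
Solution:

House | Job | Pet | Color | Hobby | Drink
-----------------------------------------
  1   | nurse | cat | gray | painting | juice
  2   | plumber | parrot | white | cooking | tea
  3   | writer | hamster | orange | gardening | coffee
  4   | chef | dog | brown | reading | soda
  5   | pilot | rabbit | black | hiking | smoothie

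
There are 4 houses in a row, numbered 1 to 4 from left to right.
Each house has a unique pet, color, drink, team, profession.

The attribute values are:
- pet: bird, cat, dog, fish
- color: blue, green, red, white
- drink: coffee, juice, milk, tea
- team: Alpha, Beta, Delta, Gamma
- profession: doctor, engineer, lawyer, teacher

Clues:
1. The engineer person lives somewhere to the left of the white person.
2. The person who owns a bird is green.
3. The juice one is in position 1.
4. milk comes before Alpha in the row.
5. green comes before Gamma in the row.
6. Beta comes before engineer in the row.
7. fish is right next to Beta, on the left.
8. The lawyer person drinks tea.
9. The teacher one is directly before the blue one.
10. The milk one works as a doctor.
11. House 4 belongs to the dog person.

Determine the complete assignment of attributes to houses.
Solution:

House | Pet | Color | Drink | Team | Profession
-----------------------------------------------
  1   | fish | red | juice | Delta | teacher
  2   | cat | blue | milk | Beta | doctor
  3   | bird | green | coffee | Alpha | engineer
  4   | dog | white | tea | Gamma | lawyer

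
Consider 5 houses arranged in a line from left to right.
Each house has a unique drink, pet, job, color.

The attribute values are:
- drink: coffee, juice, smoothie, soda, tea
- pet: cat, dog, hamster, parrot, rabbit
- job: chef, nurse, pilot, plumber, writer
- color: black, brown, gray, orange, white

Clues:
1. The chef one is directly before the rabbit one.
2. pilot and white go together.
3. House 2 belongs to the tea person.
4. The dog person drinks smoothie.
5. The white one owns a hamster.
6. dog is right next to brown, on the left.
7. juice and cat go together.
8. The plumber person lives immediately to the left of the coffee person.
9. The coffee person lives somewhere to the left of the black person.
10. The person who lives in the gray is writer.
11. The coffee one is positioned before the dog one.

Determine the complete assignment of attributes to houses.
Solution:

House | Drink | Pet | Job | Color
---------------------------------
  1   | juice | cat | writer | gray
  2   | tea | parrot | plumber | orange
  3   | coffee | hamster | pilot | white
  4   | smoothie | dog | chef | black
  5   | soda | rabbit | nurse | brown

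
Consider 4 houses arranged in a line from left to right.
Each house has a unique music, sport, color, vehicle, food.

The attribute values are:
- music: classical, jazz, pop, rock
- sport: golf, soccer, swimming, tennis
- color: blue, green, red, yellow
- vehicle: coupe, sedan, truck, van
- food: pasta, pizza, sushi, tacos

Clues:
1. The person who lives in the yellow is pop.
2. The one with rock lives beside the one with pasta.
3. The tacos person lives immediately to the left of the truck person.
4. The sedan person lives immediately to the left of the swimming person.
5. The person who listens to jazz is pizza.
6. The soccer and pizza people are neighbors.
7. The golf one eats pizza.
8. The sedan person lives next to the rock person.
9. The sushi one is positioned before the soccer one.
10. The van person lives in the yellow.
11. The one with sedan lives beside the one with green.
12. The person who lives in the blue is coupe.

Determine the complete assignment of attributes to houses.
Solution:

House | Music | Sport | Color | Vehicle | Food
----------------------------------------------
  1   | classical | tennis | red | sedan | tacos
  2   | rock | swimming | green | truck | sushi
  3   | pop | soccer | yellow | van | pasta
  4   | jazz | golf | blue | coupe | pizza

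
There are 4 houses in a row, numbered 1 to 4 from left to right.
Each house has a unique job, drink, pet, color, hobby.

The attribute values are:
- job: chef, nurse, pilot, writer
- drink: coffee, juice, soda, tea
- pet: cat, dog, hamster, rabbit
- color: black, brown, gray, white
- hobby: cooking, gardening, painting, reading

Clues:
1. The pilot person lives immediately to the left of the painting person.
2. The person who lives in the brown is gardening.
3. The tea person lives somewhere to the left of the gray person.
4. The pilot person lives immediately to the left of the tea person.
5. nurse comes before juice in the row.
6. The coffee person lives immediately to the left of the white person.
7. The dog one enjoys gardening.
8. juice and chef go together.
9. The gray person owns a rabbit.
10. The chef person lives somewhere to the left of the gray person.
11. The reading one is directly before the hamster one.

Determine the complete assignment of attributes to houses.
Solution:

House | Job | Drink | Pet | Color | Hobby
-----------------------------------------
  1   | pilot | coffee | cat | black | reading
  2   | nurse | tea | hamster | white | painting
  3   | chef | juice | dog | brown | gardening
  4   | writer | soda | rabbit | gray | cooking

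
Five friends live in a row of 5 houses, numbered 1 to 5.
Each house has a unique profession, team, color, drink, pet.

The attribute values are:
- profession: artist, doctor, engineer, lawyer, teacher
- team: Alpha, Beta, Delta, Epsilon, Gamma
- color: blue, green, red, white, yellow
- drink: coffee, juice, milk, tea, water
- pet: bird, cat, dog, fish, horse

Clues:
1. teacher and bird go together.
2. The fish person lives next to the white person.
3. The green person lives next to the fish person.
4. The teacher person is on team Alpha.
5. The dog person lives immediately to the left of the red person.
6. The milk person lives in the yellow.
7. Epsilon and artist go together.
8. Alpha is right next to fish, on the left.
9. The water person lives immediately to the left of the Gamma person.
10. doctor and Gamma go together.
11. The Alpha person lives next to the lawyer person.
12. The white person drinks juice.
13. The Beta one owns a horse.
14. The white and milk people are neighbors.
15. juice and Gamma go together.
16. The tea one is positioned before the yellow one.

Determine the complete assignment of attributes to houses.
Solution:

House | Profession | Team | Color | Drink | Pet
-----------------------------------------------
  1   | teacher | Alpha | green | tea | bird
  2   | lawyer | Delta | blue | water | fish
  3   | doctor | Gamma | white | juice | cat
  4   | artist | Epsilon | yellow | milk | dog
  5   | engineer | Beta | red | coffee | horse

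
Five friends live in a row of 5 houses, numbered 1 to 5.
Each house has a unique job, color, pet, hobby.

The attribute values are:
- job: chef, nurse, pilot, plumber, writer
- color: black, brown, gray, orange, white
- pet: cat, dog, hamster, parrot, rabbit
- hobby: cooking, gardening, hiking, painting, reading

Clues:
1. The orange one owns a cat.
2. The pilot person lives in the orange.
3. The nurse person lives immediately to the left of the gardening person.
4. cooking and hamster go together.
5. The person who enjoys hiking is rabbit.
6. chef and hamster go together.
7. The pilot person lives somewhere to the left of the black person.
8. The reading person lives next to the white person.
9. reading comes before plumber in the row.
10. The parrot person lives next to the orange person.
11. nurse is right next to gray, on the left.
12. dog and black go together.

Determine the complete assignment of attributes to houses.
Solution:

House | Job | Color | Pet | Hobby
---------------------------------
  1   | nurse | brown | rabbit | hiking
  2   | writer | gray | parrot | gardening
  3   | pilot | orange | cat | reading
  4   | chef | white | hamster | cooking
  5   | plumber | black | dog | painting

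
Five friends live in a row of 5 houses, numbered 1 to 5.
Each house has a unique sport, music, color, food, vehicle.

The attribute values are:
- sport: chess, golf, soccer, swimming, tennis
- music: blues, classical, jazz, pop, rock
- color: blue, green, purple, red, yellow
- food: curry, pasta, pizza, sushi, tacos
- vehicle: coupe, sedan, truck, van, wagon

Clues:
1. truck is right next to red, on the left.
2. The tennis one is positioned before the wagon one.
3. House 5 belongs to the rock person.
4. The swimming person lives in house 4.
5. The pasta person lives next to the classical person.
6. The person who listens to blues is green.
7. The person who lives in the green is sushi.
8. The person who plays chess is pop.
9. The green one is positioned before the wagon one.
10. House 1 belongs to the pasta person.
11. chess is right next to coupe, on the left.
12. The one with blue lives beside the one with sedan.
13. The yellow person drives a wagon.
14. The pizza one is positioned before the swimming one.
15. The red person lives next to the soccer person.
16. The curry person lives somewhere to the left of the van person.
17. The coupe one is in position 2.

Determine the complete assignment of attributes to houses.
Solution:

House | Sport | Music | Color | Food | Vehicle
----------------------------------------------
  1   | chess | pop | purple | pasta | truck
  2   | tennis | classical | red | curry | coupe
  3   | soccer | jazz | blue | pizza | van
  4   | swimming | blues | green | sushi | sedan
  5   | golf | rock | yellow | tacos | wagon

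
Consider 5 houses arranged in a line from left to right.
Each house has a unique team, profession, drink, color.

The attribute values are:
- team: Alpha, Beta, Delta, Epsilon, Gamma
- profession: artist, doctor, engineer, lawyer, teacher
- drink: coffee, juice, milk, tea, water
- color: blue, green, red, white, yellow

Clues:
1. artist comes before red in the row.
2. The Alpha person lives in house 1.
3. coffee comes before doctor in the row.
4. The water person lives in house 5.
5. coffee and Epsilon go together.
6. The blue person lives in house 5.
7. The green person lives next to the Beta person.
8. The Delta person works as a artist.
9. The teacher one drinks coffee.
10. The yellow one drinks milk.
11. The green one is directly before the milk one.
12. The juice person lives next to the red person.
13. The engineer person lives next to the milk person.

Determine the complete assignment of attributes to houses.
Solution:

House | Team | Profession | Drink | Color
-----------------------------------------
  1   | Alpha | engineer | tea | green
  2   | Beta | lawyer | milk | yellow
  3   | Delta | artist | juice | white
  4   | Epsilon | teacher | coffee | red
  5   | Gamma | doctor | water | blue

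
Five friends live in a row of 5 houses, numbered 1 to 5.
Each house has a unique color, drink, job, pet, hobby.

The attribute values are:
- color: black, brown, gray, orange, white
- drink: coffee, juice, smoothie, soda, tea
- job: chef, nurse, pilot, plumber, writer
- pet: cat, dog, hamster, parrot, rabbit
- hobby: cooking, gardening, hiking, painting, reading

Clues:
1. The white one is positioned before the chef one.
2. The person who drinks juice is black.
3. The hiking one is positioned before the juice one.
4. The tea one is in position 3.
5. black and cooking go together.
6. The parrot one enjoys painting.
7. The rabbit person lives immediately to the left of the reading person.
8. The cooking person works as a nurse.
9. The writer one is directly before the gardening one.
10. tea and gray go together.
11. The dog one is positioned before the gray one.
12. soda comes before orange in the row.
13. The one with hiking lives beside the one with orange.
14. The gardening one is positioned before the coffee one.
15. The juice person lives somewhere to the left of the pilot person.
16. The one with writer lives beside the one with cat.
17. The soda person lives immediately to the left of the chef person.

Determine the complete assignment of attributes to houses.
Solution:

House | Color | Drink | Job | Pet | Hobby
-----------------------------------------
  1   | white | soda | writer | dog | hiking
  2   | orange | smoothie | chef | cat | gardening
  3   | gray | tea | plumber | parrot | painting
  4   | black | juice | nurse | rabbit | cooking
  5   | brown | coffee | pilot | hamster | reading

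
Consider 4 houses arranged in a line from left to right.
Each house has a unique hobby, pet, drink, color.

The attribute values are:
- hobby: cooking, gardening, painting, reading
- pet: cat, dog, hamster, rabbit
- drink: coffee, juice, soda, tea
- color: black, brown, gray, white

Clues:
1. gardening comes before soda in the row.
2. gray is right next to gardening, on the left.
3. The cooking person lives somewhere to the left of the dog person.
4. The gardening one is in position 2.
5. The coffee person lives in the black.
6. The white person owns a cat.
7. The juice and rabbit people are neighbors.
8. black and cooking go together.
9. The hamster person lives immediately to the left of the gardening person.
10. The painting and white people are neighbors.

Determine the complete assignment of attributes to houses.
Solution:

House | Hobby | Pet | Drink | Color
-----------------------------------
  1   | painting | hamster | tea | gray
  2   | gardening | cat | juice | white
  3   | cooking | rabbit | coffee | black
  4   | reading | dog | soda | brown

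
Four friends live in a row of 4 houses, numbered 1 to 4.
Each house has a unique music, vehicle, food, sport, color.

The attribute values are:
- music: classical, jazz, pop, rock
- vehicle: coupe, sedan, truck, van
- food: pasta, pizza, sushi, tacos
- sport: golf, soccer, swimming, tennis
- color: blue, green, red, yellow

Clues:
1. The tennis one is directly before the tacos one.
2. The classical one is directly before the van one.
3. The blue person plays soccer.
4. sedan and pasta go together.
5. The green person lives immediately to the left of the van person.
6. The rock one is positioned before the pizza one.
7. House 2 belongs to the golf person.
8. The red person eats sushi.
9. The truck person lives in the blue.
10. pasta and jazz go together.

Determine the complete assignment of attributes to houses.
Solution:

House | Music | Vehicle | Food | Sport | Color
----------------------------------------------
  1   | jazz | sedan | pasta | tennis | yellow
  2   | classical | coupe | tacos | golf | green
  3   | rock | van | sushi | swimming | red
  4   | pop | truck | pizza | soccer | blue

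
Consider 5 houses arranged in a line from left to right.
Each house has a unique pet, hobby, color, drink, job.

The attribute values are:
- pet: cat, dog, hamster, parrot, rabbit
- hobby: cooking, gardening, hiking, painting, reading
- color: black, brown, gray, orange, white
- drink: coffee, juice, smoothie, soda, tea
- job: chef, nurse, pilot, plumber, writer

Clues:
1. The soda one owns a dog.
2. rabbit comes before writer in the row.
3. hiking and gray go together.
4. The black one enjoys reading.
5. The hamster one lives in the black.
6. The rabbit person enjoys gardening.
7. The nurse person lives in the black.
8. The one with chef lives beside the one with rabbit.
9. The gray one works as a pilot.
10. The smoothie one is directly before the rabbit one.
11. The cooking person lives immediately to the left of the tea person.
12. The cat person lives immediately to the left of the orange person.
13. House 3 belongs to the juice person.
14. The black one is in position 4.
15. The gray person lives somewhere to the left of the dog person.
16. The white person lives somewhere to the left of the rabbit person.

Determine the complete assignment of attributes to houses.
Solution:

House | Pet | Hobby | Color | Drink | Job
-----------------------------------------
  1   | cat | cooking | white | smoothie | chef
  2   | rabbit | gardening | orange | tea | plumber
  3   | parrot | hiking | gray | juice | pilot
  4   | hamster | reading | black | coffee | nurse
  5   | dog | painting | brown | soda | writer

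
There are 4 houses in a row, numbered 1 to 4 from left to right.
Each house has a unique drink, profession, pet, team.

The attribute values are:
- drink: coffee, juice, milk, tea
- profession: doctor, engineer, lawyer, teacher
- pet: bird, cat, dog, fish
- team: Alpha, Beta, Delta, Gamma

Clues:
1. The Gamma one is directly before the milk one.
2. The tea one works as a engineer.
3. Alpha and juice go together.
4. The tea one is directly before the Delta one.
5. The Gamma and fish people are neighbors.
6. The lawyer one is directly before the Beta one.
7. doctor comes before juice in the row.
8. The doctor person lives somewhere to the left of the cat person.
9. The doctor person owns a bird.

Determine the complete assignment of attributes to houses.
Solution:

House | Drink | Profession | Pet | Team
---------------------------------------
  1   | tea | engineer | dog | Gamma
  2   | milk | lawyer | fish | Delta
  3   | coffee | doctor | bird | Beta
  4   | juice | teacher | cat | Alpha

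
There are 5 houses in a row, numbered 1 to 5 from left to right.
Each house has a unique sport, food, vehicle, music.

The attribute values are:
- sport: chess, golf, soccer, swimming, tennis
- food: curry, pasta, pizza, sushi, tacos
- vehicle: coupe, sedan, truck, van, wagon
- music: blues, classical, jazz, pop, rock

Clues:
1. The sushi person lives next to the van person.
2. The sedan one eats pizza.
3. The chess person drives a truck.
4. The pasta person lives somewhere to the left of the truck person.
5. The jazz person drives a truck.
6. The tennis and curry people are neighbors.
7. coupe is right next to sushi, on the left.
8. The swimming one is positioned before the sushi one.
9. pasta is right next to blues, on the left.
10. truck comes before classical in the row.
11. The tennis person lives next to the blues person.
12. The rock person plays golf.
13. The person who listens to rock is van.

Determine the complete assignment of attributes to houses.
Solution:

House | Sport | Food | Vehicle | Music
--------------------------------------
  1   | tennis | pasta | wagon | pop
  2   | swimming | curry | coupe | blues
  3   | chess | sushi | truck | jazz
  4   | golf | tacos | van | rock
  5   | soccer | pizza | sedan | classical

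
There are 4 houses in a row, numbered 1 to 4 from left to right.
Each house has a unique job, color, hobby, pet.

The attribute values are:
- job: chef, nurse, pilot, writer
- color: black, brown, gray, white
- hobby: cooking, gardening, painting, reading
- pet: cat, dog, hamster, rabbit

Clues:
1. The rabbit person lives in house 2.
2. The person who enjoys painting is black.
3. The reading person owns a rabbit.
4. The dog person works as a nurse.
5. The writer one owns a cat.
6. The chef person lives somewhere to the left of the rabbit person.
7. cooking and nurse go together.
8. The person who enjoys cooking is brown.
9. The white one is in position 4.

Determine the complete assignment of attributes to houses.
Solution:

House | Job | Color | Hobby | Pet
---------------------------------
  1   | chef | black | painting | hamster
  2   | pilot | gray | reading | rabbit
  3   | nurse | brown | cooking | dog
  4   | writer | white | gardening | cat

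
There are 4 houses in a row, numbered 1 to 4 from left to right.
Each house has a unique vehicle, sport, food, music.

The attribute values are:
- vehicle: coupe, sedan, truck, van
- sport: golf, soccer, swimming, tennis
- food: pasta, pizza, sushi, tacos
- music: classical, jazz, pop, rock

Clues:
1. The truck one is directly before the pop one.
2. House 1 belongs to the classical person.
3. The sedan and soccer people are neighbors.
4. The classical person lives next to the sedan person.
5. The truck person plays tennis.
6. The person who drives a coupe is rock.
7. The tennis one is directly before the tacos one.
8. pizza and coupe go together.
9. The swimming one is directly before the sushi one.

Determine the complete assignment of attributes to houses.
Solution:

House | Vehicle | Sport | Food | Music
--------------------------------------
  1   | truck | tennis | pasta | classical
  2   | sedan | swimming | tacos | pop
  3   | van | soccer | sushi | jazz
  4   | coupe | golf | pizza | rock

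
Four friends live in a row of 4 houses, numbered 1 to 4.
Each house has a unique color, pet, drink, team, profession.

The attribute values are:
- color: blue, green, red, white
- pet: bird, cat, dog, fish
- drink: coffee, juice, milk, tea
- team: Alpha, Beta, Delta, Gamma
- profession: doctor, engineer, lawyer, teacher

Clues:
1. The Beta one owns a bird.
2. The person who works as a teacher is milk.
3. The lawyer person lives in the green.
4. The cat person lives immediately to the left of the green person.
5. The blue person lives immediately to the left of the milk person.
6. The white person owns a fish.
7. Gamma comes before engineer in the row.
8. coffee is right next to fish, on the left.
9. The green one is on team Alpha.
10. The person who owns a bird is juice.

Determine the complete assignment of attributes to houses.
Solution:

House | Color | Pet | Drink | Team | Profession
-----------------------------------------------
  1   | blue | bird | juice | Beta | doctor
  2   | red | cat | milk | Gamma | teacher
  3   | green | dog | coffee | Alpha | lawyer
  4   | white | fish | tea | Delta | engineer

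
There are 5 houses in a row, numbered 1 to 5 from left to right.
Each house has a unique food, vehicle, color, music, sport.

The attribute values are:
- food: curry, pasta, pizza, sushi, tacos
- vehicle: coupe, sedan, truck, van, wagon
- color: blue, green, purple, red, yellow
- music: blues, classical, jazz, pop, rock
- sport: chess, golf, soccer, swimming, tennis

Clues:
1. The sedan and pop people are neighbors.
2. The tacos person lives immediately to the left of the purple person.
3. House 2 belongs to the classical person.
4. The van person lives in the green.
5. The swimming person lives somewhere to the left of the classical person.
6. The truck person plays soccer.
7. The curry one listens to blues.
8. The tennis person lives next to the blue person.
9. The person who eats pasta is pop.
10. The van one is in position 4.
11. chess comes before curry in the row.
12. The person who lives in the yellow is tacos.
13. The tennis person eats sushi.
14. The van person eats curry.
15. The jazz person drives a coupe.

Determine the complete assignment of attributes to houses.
Solution:

House | Food | Vehicle | Color | Music | Sport
----------------------------------------------
  1   | tacos | coupe | yellow | jazz | swimming
  2   | sushi | sedan | purple | classical | tennis
  3   | pasta | wagon | blue | pop | chess
  4   | curry | van | green | blues | golf
  5   | pizza | truck | red | rock | soccer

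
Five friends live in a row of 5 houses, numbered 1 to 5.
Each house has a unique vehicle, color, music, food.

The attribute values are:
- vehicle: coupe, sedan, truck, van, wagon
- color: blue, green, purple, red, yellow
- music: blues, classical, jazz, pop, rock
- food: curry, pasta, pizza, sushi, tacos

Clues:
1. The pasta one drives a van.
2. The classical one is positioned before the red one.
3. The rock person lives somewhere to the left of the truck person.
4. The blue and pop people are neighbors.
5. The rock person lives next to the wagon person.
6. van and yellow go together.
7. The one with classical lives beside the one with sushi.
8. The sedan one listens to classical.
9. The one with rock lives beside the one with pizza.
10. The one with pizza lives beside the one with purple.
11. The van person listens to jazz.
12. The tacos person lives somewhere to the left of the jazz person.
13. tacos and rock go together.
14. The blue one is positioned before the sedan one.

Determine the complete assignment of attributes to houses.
Solution:

House | Vehicle | Color | Music | Food
--------------------------------------
  1   | coupe | blue | rock | tacos
  2   | wagon | green | pop | pizza
  3   | sedan | purple | classical | curry
  4   | truck | red | blues | sushi
  5   | van | yellow | jazz | pasta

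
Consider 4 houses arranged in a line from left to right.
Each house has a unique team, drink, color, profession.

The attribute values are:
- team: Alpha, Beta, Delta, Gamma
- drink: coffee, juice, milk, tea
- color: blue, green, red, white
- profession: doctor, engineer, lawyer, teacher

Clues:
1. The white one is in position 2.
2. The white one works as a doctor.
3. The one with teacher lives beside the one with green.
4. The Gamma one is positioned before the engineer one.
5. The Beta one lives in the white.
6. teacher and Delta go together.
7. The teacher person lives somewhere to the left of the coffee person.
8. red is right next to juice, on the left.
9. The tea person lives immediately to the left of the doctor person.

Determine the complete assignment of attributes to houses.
Solution:

House | Team | Drink | Color | Profession
-----------------------------------------
  1   | Gamma | tea | red | lawyer
  2   | Beta | juice | white | doctor
  3   | Delta | milk | blue | teacher
  4   | Alpha | coffee | green | engineer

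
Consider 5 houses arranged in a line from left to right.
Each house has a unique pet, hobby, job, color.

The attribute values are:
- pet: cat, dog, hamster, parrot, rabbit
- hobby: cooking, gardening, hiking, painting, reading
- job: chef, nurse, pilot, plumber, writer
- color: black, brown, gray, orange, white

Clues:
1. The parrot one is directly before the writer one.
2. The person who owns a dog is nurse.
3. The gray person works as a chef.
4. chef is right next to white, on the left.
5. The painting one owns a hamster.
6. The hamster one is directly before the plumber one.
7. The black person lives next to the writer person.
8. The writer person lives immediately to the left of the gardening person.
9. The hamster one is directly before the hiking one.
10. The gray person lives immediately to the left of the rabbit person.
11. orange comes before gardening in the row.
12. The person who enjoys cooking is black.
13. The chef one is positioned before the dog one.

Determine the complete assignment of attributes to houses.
Solution:

House | Pet | Hobby | Job | Color
---------------------------------
  1   | hamster | painting | chef | gray
  2   | rabbit | hiking | plumber | white
  3   | parrot | cooking | pilot | black
  4   | cat | reading | writer | orange
  5   | dog | gardening | nurse | brown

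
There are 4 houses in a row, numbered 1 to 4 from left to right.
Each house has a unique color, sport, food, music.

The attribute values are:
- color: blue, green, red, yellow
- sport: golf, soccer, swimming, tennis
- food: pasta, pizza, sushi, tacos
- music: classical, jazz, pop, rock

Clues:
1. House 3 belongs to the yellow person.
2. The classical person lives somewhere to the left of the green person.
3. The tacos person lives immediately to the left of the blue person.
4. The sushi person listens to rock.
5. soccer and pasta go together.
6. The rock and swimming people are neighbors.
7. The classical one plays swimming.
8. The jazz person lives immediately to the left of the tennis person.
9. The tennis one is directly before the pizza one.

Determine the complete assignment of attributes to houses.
Solution:

House | Color | Sport | Food | Music
------------------------------------
  1   | red | golf | tacos | jazz
  2   | blue | tennis | sushi | rock
  3   | yellow | swimming | pizza | classical
  4   | green | soccer | pasta | pop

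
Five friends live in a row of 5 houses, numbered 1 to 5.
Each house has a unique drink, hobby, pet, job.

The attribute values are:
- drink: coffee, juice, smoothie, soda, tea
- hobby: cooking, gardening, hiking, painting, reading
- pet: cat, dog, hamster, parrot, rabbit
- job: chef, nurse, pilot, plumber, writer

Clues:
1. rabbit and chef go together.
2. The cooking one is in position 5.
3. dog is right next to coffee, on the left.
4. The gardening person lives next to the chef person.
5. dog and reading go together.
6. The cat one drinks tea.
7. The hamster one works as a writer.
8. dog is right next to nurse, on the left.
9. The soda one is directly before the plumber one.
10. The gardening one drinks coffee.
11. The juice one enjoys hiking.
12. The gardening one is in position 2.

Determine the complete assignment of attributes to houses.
Solution:

House | Drink | Hobby | Pet | Job
---------------------------------
  1   | smoothie | reading | dog | pilot
  2   | coffee | gardening | parrot | nurse
  3   | juice | hiking | rabbit | chef
  4   | soda | painting | hamster | writer
  5   | tea | cooking | cat | plumber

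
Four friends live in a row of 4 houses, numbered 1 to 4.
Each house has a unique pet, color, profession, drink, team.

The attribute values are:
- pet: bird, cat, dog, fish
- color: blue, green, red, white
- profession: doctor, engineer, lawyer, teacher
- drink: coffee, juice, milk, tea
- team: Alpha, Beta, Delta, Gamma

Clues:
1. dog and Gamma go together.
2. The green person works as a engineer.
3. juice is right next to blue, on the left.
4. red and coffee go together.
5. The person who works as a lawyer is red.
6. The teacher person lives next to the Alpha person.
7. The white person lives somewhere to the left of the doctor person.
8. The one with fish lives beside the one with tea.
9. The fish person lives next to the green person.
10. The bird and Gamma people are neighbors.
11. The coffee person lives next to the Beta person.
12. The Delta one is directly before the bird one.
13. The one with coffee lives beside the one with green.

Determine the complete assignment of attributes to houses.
Solution:

House | Pet | Color | Profession | Drink | Team
-----------------------------------------------
  1   | fish | red | lawyer | coffee | Delta
  2   | bird | green | engineer | tea | Beta
  3   | dog | white | teacher | juice | Gamma
  4   | cat | blue | doctor | milk | Alpha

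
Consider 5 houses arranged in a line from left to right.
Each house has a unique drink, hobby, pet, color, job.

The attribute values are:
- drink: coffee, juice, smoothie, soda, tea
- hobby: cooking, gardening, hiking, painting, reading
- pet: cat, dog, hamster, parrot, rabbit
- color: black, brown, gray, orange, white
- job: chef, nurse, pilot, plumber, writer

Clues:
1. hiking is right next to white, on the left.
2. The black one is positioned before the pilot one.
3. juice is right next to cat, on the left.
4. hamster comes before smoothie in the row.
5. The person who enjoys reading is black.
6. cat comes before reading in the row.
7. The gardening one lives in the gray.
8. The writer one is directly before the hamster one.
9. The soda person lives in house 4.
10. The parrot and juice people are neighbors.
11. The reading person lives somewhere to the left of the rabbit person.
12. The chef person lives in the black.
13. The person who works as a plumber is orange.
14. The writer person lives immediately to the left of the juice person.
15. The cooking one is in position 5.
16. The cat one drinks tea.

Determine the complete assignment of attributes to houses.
Solution:

House | Drink | Hobby | Pet | Color | Job
-----------------------------------------
  1   | coffee | gardening | parrot | gray | writer
  2   | juice | hiking | hamster | orange | plumber
  3   | tea | painting | cat | white | nurse
  4   | soda | reading | dog | black | chef
  5   | smoothie | cooking | rabbit | brown | pilot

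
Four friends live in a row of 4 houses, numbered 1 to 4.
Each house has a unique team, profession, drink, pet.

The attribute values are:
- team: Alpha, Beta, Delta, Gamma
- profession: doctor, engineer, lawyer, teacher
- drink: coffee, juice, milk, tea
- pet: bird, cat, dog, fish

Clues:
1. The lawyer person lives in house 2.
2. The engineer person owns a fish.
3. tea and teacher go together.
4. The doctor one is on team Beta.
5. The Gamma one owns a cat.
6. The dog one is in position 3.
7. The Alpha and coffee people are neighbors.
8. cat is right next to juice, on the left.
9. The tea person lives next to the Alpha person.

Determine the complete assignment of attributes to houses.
Solution:

House | Team | Profession | Drink | Pet
---------------------------------------
  1   | Gamma | teacher | tea | cat
  2   | Alpha | lawyer | juice | bird
  3   | Beta | doctor | coffee | dog
  4   | Delta | engineer | milk | fish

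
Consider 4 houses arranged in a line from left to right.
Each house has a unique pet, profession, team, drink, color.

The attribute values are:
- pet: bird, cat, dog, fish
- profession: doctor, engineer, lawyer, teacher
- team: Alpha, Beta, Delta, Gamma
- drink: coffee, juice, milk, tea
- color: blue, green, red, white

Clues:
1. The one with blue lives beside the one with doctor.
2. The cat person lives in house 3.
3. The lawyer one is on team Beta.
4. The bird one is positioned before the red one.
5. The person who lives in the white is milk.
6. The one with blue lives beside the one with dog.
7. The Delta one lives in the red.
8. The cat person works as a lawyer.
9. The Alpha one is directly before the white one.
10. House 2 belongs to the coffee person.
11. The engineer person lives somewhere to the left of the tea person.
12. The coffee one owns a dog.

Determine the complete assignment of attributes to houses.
Solution:

House | Pet | Profession | Team | Drink | Color
-----------------------------------------------
  1   | bird | engineer | Gamma | juice | blue
  2   | dog | doctor | Alpha | coffee | green
  3   | cat | lawyer | Beta | milk | white
  4   | fish | teacher | Delta | tea | red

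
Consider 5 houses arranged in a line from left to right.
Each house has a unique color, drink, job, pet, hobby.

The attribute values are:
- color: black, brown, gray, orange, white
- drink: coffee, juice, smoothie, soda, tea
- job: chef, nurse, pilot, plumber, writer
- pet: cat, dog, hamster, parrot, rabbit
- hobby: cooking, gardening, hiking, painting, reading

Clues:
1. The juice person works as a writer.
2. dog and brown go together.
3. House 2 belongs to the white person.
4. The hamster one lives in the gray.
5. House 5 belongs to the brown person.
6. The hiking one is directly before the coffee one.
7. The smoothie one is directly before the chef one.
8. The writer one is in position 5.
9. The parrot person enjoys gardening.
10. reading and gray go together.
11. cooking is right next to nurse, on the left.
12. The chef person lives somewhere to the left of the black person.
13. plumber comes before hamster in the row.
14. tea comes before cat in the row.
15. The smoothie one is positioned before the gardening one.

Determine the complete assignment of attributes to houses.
Solution:

House | Color | Drink | Job | Pet | Hobby
-----------------------------------------
  1   | orange | tea | plumber | rabbit | cooking
  2   | white | smoothie | nurse | cat | hiking
  3   | gray | coffee | chef | hamster | reading
  4   | black | soda | pilot | parrot | gardening
  5   | brown | juice | writer | dog | painting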